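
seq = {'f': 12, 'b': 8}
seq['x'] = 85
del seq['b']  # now {'f': 12, 'x': 85}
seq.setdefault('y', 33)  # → 33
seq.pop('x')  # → 85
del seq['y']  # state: {'f': 12}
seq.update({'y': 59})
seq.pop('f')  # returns 12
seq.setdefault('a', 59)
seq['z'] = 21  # {'y': 59, 'a': 59, 'z': 21}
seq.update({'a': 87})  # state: {'y': 59, 'a': 87, 'z': 21}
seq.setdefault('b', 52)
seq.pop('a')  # 87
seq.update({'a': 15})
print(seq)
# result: {'y': 59, 'z': 21, 'b': 52, 'a': 15}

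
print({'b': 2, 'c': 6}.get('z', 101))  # 101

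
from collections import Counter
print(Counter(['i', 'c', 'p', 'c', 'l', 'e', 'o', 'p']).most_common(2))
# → [('c', 2), ('p', 2)]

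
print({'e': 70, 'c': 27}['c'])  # 27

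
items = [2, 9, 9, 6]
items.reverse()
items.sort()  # [2, 6, 9, 9]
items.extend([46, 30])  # [2, 6, 9, 9, 46, 30]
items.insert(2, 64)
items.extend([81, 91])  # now [2, 6, 64, 9, 9, 46, 30, 81, 91]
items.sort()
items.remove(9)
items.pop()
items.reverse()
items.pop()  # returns 2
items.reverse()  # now [6, 9, 30, 46, 64, 81]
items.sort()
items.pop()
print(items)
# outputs [6, 9, 30, 46, 64]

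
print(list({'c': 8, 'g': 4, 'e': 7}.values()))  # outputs [8, 4, 7]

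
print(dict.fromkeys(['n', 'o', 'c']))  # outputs {'n': None, 'o': None, 'c': None}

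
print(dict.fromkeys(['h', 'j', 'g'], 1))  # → {'h': 1, 'j': 1, 'g': 1}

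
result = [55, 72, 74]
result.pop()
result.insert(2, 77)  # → [55, 72, 77]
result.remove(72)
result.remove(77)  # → [55]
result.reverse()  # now [55]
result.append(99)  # [55, 99]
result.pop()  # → 99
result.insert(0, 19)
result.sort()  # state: [19, 55]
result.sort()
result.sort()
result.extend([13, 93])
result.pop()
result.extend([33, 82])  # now [19, 55, 13, 33, 82]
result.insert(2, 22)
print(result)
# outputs [19, 55, 22, 13, 33, 82]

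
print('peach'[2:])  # ach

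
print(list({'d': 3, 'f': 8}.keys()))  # ['d', 'f']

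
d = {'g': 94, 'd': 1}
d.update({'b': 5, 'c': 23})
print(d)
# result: {'g': 94, 'd': 1, 'b': 5, 'c': 23}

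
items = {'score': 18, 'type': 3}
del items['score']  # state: {'type': 3}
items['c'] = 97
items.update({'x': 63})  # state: {'type': 3, 'c': 97, 'x': 63}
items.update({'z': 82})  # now {'type': 3, 'c': 97, 'x': 63, 'z': 82}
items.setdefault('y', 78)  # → 78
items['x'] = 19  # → {'type': 3, 'c': 97, 'x': 19, 'z': 82, 'y': 78}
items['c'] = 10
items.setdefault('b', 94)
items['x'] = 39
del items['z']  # {'type': 3, 'c': 10, 'x': 39, 'y': 78, 'b': 94}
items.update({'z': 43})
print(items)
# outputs {'type': 3, 'c': 10, 'x': 39, 'y': 78, 'b': 94, 'z': 43}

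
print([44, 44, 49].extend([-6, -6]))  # None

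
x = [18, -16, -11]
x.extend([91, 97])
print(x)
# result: [18, -16, -11, 91, 97]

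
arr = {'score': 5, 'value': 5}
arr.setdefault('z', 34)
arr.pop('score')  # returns 5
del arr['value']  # {'z': 34}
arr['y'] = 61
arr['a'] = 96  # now {'z': 34, 'y': 61, 'a': 96}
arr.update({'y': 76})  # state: {'z': 34, 'y': 76, 'a': 96}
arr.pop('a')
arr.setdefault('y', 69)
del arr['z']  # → {'y': 76}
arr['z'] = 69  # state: {'y': 76, 'z': 69}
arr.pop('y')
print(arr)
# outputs {'z': 69}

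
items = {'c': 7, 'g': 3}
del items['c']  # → {'g': 3}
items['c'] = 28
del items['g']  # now {'c': 28}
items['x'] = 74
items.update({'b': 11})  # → {'c': 28, 'x': 74, 'b': 11}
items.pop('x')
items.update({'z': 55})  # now {'c': 28, 'b': 11, 'z': 55}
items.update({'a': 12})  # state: {'c': 28, 'b': 11, 'z': 55, 'a': 12}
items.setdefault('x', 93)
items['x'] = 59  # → {'c': 28, 'b': 11, 'z': 55, 'a': 12, 'x': 59}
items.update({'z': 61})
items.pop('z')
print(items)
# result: {'c': 28, 'b': 11, 'a': 12, 'x': 59}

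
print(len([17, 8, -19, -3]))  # 4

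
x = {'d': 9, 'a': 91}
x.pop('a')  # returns 91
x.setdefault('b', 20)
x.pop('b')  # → 20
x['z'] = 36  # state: {'d': 9, 'z': 36}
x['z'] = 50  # {'d': 9, 'z': 50}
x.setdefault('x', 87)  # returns 87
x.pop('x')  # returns 87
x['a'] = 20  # {'d': 9, 'z': 50, 'a': 20}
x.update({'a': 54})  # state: {'d': 9, 'z': 50, 'a': 54}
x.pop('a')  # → 54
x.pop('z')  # 50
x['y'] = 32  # {'d': 9, 'y': 32}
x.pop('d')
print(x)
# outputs {'y': 32}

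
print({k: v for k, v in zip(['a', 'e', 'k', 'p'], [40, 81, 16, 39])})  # {'a': 40, 'e': 81, 'k': 16, 'p': 39}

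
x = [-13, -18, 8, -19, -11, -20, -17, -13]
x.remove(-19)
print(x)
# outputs [-13, -18, 8, -11, -20, -17, -13]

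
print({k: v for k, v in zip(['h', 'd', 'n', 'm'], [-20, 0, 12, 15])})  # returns {'h': -20, 'd': 0, 'n': 12, 'm': 15}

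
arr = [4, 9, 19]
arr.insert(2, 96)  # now [4, 9, 96, 19]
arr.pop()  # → 19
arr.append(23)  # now [4, 9, 96, 23]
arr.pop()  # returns 23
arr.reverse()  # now [96, 9, 4]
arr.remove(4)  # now [96, 9]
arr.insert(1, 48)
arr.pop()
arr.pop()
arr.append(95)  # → [96, 95]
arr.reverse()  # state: [95, 96]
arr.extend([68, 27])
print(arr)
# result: [95, 96, 68, 27]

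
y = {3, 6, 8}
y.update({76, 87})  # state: {3, 6, 8, 76, 87}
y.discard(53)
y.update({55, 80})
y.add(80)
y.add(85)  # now {3, 6, 8, 55, 76, 80, 85, 87}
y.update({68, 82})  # {3, 6, 8, 55, 68, 76, 80, 82, 85, 87}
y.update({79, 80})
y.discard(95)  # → {3, 6, 8, 55, 68, 76, 79, 80, 82, 85, 87}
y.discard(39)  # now {3, 6, 8, 55, 68, 76, 79, 80, 82, 85, 87}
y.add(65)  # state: {3, 6, 8, 55, 65, 68, 76, 79, 80, 82, 85, 87}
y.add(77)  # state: {3, 6, 8, 55, 65, 68, 76, 77, 79, 80, 82, 85, 87}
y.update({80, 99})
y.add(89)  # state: {3, 6, 8, 55, 65, 68, 76, 77, 79, 80, 82, 85, 87, 89, 99}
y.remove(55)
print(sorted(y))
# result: [3, 6, 8, 65, 68, 76, 77, 79, 80, 82, 85, 87, 89, 99]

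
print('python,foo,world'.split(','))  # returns ['python', 'foo', 'world']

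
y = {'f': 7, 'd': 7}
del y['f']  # {'d': 7}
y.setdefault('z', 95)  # 95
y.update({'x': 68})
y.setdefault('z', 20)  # 95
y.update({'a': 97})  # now {'d': 7, 'z': 95, 'x': 68, 'a': 97}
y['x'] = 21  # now {'d': 7, 'z': 95, 'x': 21, 'a': 97}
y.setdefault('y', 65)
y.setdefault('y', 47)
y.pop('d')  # 7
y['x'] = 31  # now {'z': 95, 'x': 31, 'a': 97, 'y': 65}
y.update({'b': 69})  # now {'z': 95, 'x': 31, 'a': 97, 'y': 65, 'b': 69}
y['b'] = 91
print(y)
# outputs {'z': 95, 'x': 31, 'a': 97, 'y': 65, 'b': 91}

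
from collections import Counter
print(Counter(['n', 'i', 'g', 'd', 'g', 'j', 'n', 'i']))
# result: Counter({'n': 2, 'i': 2, 'g': 2, 'd': 1, 'j': 1})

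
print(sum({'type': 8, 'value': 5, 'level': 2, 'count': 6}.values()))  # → 21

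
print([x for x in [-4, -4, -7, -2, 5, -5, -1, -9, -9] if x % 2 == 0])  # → [-4, -4, -2]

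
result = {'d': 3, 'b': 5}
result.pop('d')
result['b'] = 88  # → {'b': 88}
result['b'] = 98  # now {'b': 98}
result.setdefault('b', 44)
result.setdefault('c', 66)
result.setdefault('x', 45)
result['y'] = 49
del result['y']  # {'b': 98, 'c': 66, 'x': 45}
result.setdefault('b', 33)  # 98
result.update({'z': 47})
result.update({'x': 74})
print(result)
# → {'b': 98, 'c': 66, 'x': 74, 'z': 47}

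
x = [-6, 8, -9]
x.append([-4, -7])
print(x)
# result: [-6, 8, -9, [-4, -7]]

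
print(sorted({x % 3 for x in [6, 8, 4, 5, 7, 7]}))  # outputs [0, 1, 2]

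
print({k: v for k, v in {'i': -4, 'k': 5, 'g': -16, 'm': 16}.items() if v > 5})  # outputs {'m': 16}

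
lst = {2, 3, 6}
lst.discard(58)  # {2, 3, 6}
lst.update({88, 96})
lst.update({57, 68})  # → {2, 3, 6, 57, 68, 88, 96}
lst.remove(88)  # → {2, 3, 6, 57, 68, 96}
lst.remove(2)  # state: {3, 6, 57, 68, 96}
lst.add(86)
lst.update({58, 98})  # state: {3, 6, 57, 58, 68, 86, 96, 98}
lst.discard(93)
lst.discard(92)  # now {3, 6, 57, 58, 68, 86, 96, 98}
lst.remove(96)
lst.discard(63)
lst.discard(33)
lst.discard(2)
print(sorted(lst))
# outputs [3, 6, 57, 58, 68, 86, 98]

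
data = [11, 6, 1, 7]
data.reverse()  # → [7, 1, 6, 11]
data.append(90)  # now [7, 1, 6, 11, 90]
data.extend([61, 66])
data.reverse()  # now [66, 61, 90, 11, 6, 1, 7]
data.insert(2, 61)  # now [66, 61, 61, 90, 11, 6, 1, 7]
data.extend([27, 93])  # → [66, 61, 61, 90, 11, 6, 1, 7, 27, 93]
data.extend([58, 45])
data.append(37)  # [66, 61, 61, 90, 11, 6, 1, 7, 27, 93, 58, 45, 37]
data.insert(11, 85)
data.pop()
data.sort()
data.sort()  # [1, 6, 7, 11, 27, 45, 58, 61, 61, 66, 85, 90, 93]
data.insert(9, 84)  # [1, 6, 7, 11, 27, 45, 58, 61, 61, 84, 66, 85, 90, 93]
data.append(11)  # [1, 6, 7, 11, 27, 45, 58, 61, 61, 84, 66, 85, 90, 93, 11]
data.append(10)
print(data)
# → [1, 6, 7, 11, 27, 45, 58, 61, 61, 84, 66, 85, 90, 93, 11, 10]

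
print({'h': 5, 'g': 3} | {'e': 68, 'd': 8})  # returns {'h': 5, 'g': 3, 'e': 68, 'd': 8}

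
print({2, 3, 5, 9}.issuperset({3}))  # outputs True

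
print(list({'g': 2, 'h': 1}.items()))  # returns [('g', 2), ('h', 1)]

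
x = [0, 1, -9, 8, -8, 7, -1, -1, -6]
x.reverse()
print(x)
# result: [-6, -1, -1, 7, -8, 8, -9, 1, 0]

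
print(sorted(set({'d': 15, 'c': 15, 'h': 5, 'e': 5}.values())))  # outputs [5, 15]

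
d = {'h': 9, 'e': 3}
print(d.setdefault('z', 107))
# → 107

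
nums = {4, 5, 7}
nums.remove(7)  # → {4, 5}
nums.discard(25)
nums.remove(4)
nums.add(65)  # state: {5, 65}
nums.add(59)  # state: {5, 59, 65}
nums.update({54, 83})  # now {5, 54, 59, 65, 83}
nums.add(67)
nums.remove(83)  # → {5, 54, 59, 65, 67}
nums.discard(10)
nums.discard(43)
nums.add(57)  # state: {5, 54, 57, 59, 65, 67}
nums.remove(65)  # {5, 54, 57, 59, 67}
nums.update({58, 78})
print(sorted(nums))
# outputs [5, 54, 57, 58, 59, 67, 78]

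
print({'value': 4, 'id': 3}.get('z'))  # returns None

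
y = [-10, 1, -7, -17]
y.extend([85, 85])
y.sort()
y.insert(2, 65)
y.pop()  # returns 85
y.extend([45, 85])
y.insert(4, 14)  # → [-17, -10, 65, -7, 14, 1, 85, 45, 85]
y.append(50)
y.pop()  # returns 50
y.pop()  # 85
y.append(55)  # [-17, -10, 65, -7, 14, 1, 85, 45, 55]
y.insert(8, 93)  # [-17, -10, 65, -7, 14, 1, 85, 45, 93, 55]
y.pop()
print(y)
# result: [-17, -10, 65, -7, 14, 1, 85, 45, 93]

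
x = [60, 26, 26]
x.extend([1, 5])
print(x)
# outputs [60, 26, 26, 1, 5]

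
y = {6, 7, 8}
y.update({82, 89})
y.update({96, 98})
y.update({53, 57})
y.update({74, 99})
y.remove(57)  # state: {6, 7, 8, 53, 74, 82, 89, 96, 98, 99}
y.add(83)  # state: {6, 7, 8, 53, 74, 82, 83, 89, 96, 98, 99}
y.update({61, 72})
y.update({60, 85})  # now {6, 7, 8, 53, 60, 61, 72, 74, 82, 83, 85, 89, 96, 98, 99}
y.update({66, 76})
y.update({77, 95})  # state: {6, 7, 8, 53, 60, 61, 66, 72, 74, 76, 77, 82, 83, 85, 89, 95, 96, 98, 99}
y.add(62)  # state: {6, 7, 8, 53, 60, 61, 62, 66, 72, 74, 76, 77, 82, 83, 85, 89, 95, 96, 98, 99}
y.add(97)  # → {6, 7, 8, 53, 60, 61, 62, 66, 72, 74, 76, 77, 82, 83, 85, 89, 95, 96, 97, 98, 99}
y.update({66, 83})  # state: {6, 7, 8, 53, 60, 61, 62, 66, 72, 74, 76, 77, 82, 83, 85, 89, 95, 96, 97, 98, 99}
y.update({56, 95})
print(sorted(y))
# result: [6, 7, 8, 53, 56, 60, 61, 62, 66, 72, 74, 76, 77, 82, 83, 85, 89, 95, 96, 97, 98, 99]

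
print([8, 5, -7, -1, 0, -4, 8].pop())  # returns 8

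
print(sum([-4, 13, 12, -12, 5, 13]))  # 27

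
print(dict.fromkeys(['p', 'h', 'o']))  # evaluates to {'p': None, 'h': None, 'o': None}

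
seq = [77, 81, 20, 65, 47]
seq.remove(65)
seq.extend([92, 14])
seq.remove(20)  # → [77, 81, 47, 92, 14]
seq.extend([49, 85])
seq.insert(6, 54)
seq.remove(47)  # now [77, 81, 92, 14, 49, 54, 85]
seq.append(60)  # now [77, 81, 92, 14, 49, 54, 85, 60]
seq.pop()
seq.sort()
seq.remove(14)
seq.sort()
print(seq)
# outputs [49, 54, 77, 81, 85, 92]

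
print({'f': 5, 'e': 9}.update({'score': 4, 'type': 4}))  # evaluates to None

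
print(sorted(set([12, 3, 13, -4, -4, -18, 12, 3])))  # [-18, -4, 3, 12, 13]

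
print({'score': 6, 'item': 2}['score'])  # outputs 6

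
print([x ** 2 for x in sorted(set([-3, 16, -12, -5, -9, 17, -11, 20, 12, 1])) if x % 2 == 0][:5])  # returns [144, 144, 256, 400]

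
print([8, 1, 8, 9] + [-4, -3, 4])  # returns [8, 1, 8, 9, -4, -3, 4]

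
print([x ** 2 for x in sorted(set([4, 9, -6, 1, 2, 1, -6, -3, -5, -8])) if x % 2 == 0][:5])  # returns [64, 36, 4, 16]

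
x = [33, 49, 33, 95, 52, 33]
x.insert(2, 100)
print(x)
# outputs [33, 49, 100, 33, 95, 52, 33]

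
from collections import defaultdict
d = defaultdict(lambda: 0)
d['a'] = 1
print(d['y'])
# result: 0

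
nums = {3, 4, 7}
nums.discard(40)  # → {3, 4, 7}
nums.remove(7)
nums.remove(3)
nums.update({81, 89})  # {4, 81, 89}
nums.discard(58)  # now {4, 81, 89}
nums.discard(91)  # {4, 81, 89}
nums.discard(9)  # {4, 81, 89}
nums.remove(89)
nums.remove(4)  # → {81}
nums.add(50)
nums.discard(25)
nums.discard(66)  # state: {50, 81}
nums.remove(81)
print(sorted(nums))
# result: [50]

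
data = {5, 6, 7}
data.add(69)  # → {5, 6, 7, 69}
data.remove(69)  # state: {5, 6, 7}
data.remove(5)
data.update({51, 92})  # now {6, 7, 51, 92}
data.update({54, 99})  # {6, 7, 51, 54, 92, 99}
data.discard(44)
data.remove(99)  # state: {6, 7, 51, 54, 92}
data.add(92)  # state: {6, 7, 51, 54, 92}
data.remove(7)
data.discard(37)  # {6, 51, 54, 92}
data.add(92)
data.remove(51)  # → {6, 54, 92}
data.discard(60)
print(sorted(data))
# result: [6, 54, 92]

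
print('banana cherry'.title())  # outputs Banana Cherry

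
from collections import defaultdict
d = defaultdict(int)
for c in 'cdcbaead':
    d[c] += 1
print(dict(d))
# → {'c': 2, 'd': 2, 'b': 1, 'a': 2, 'e': 1}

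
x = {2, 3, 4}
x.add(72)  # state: {2, 3, 4, 72}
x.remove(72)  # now {2, 3, 4}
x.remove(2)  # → {3, 4}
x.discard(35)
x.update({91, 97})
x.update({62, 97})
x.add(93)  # {3, 4, 62, 91, 93, 97}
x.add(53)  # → {3, 4, 53, 62, 91, 93, 97}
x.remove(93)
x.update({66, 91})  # {3, 4, 53, 62, 66, 91, 97}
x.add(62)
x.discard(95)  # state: {3, 4, 53, 62, 66, 91, 97}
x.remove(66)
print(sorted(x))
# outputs [3, 4, 53, 62, 91, 97]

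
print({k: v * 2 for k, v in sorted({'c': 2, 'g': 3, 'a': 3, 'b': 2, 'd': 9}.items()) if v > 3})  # {'d': 18}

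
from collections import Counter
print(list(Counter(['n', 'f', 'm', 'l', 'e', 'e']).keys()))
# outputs ['n', 'f', 'm', 'l', 'e']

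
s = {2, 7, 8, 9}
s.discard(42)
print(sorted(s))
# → [2, 7, 8, 9]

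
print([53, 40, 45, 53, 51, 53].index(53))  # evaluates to 0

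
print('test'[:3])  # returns tes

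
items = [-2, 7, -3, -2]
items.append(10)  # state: [-2, 7, -3, -2, 10]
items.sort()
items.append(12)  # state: [-3, -2, -2, 7, 10, 12]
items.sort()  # [-3, -2, -2, 7, 10, 12]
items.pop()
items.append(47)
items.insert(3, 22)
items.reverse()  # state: [47, 10, 7, 22, -2, -2, -3]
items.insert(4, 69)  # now [47, 10, 7, 22, 69, -2, -2, -3]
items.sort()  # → [-3, -2, -2, 7, 10, 22, 47, 69]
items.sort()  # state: [-3, -2, -2, 7, 10, 22, 47, 69]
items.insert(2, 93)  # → [-3, -2, 93, -2, 7, 10, 22, 47, 69]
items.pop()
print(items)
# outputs [-3, -2, 93, -2, 7, 10, 22, 47]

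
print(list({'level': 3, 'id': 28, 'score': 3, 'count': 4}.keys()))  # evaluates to ['level', 'id', 'score', 'count']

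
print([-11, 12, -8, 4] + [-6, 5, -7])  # [-11, 12, -8, 4, -6, 5, -7]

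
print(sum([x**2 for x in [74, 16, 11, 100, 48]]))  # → 18157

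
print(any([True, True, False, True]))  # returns True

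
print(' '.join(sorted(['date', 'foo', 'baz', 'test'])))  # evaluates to baz date foo test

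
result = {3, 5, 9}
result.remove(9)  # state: {3, 5}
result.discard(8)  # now {3, 5}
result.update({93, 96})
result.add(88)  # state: {3, 5, 88, 93, 96}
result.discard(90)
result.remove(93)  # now {3, 5, 88, 96}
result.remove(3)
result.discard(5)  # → {88, 96}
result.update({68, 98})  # {68, 88, 96, 98}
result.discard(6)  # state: {68, 88, 96, 98}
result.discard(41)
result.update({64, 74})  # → {64, 68, 74, 88, 96, 98}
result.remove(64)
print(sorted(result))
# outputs [68, 74, 88, 96, 98]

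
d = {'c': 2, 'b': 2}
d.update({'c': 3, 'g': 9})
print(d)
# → {'c': 3, 'b': 2, 'g': 9}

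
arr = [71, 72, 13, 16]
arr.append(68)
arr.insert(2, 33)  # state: [71, 72, 33, 13, 16, 68]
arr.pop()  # 68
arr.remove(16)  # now [71, 72, 33, 13]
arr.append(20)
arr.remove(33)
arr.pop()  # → 20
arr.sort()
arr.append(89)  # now [13, 71, 72, 89]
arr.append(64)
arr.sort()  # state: [13, 64, 71, 72, 89]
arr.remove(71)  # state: [13, 64, 72, 89]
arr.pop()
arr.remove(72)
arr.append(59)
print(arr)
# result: [13, 64, 59]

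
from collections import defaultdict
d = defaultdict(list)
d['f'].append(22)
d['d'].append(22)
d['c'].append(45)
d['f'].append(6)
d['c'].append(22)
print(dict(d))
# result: {'f': [22, 6], 'd': [22], 'c': [45, 22]}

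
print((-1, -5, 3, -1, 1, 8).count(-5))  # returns 1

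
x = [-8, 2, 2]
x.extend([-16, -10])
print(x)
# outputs [-8, 2, 2, -16, -10]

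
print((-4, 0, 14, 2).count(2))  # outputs 1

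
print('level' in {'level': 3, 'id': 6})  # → True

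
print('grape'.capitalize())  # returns Grape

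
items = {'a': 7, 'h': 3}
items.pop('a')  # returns 7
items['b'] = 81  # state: {'h': 3, 'b': 81}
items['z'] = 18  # {'h': 3, 'b': 81, 'z': 18}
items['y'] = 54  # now {'h': 3, 'b': 81, 'z': 18, 'y': 54}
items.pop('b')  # 81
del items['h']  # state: {'z': 18, 'y': 54}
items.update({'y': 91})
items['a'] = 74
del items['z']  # {'y': 91, 'a': 74}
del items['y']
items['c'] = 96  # {'a': 74, 'c': 96}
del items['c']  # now {'a': 74}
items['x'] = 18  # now {'a': 74, 'x': 18}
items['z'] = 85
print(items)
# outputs {'a': 74, 'x': 18, 'z': 85}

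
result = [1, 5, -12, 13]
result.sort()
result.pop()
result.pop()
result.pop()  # 1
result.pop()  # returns -12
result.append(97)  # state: [97]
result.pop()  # 97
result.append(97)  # [97]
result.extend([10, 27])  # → [97, 10, 27]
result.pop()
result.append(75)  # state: [97, 10, 75]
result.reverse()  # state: [75, 10, 97]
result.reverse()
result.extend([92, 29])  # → [97, 10, 75, 92, 29]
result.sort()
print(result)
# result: [10, 29, 75, 92, 97]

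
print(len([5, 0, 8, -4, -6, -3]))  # 6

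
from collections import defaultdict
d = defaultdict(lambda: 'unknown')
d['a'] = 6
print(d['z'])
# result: unknown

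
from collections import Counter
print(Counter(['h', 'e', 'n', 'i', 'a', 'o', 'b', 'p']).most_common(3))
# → [('h', 1), ('e', 1), ('n', 1)]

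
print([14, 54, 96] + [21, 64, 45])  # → [14, 54, 96, 21, 64, 45]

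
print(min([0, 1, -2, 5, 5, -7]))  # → -7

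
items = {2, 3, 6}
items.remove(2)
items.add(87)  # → {3, 6, 87}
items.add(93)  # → {3, 6, 87, 93}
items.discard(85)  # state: {3, 6, 87, 93}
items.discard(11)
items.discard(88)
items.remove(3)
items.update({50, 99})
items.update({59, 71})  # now {6, 50, 59, 71, 87, 93, 99}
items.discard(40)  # {6, 50, 59, 71, 87, 93, 99}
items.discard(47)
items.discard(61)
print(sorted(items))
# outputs [6, 50, 59, 71, 87, 93, 99]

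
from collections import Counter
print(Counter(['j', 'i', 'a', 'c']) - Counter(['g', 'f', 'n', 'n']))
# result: Counter({'j': 1, 'i': 1, 'a': 1, 'c': 1})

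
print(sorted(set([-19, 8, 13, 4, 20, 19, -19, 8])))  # [-19, 4, 8, 13, 19, 20]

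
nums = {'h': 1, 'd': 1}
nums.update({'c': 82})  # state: {'h': 1, 'd': 1, 'c': 82}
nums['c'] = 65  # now {'h': 1, 'd': 1, 'c': 65}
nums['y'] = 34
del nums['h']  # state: {'d': 1, 'c': 65, 'y': 34}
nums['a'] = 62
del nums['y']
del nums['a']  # {'d': 1, 'c': 65}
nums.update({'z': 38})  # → {'d': 1, 'c': 65, 'z': 38}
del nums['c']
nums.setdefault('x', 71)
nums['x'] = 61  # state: {'d': 1, 'z': 38, 'x': 61}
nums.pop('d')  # 1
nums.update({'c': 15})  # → {'z': 38, 'x': 61, 'c': 15}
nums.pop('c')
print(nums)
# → {'z': 38, 'x': 61}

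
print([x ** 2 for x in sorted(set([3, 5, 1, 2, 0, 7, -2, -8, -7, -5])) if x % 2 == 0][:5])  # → [64, 4, 0, 4]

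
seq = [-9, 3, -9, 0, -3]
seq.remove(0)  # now [-9, 3, -9, -3]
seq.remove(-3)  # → [-9, 3, -9]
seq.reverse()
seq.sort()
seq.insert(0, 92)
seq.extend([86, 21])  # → [92, -9, -9, 3, 86, 21]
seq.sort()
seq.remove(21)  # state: [-9, -9, 3, 86, 92]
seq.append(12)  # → [-9, -9, 3, 86, 92, 12]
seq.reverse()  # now [12, 92, 86, 3, -9, -9]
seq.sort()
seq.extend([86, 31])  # [-9, -9, 3, 12, 86, 92, 86, 31]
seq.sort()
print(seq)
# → [-9, -9, 3, 12, 31, 86, 86, 92]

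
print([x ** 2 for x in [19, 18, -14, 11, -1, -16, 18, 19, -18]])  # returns [361, 324, 196, 121, 1, 256, 324, 361, 324]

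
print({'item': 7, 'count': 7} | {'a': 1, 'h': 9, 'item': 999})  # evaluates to {'item': 999, 'count': 7, 'a': 1, 'h': 9}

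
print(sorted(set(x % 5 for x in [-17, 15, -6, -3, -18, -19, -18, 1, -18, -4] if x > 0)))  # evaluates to [0, 1]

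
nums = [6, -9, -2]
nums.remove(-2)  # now [6, -9]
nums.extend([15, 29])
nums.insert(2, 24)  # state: [6, -9, 24, 15, 29]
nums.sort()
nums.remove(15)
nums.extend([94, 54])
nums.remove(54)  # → [-9, 6, 24, 29, 94]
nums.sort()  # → [-9, 6, 24, 29, 94]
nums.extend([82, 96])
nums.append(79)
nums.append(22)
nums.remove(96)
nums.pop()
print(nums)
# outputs [-9, 6, 24, 29, 94, 82, 79]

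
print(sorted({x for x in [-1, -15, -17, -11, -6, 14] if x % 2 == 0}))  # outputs [-6, 14]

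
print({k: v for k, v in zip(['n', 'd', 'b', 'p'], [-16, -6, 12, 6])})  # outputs {'n': -16, 'd': -6, 'b': 12, 'p': 6}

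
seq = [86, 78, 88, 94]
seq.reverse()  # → [94, 88, 78, 86]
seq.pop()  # 86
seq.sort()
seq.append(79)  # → [78, 88, 94, 79]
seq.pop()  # 79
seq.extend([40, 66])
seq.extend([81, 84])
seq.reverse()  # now [84, 81, 66, 40, 94, 88, 78]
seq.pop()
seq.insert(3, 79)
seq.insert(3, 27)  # [84, 81, 66, 27, 79, 40, 94, 88]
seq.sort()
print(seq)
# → [27, 40, 66, 79, 81, 84, 88, 94]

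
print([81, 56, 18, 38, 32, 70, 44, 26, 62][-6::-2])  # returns [38, 56]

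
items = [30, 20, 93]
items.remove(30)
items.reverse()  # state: [93, 20]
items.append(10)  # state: [93, 20, 10]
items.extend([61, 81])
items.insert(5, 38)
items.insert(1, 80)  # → [93, 80, 20, 10, 61, 81, 38]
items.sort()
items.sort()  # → [10, 20, 38, 61, 80, 81, 93]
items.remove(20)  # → [10, 38, 61, 80, 81, 93]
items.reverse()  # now [93, 81, 80, 61, 38, 10]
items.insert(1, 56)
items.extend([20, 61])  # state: [93, 56, 81, 80, 61, 38, 10, 20, 61]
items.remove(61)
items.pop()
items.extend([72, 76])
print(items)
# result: [93, 56, 81, 80, 38, 10, 20, 72, 76]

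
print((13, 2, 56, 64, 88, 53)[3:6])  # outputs (64, 88, 53)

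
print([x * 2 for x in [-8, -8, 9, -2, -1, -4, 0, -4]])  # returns [-16, -16, 18, -4, -2, -8, 0, -8]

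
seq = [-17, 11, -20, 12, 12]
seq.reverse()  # [12, 12, -20, 11, -17]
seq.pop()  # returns -17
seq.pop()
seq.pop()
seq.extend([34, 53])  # [12, 12, 34, 53]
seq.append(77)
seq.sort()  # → [12, 12, 34, 53, 77]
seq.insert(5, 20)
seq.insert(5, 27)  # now [12, 12, 34, 53, 77, 27, 20]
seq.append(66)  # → [12, 12, 34, 53, 77, 27, 20, 66]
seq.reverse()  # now [66, 20, 27, 77, 53, 34, 12, 12]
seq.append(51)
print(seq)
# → [66, 20, 27, 77, 53, 34, 12, 12, 51]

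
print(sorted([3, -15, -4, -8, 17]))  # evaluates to [-15, -8, -4, 3, 17]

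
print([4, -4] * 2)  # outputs [4, -4, 4, -4]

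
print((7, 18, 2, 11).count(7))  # 1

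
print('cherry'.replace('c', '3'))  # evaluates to 3herry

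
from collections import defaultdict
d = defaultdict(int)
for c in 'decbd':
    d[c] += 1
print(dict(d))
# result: {'d': 2, 'e': 1, 'c': 1, 'b': 1}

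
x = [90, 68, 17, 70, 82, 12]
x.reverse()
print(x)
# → [12, 82, 70, 17, 68, 90]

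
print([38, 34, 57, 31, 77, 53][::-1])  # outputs [53, 77, 31, 57, 34, 38]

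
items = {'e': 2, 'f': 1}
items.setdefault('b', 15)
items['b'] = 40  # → {'e': 2, 'f': 1, 'b': 40}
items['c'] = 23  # {'e': 2, 'f': 1, 'b': 40, 'c': 23}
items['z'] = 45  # {'e': 2, 'f': 1, 'b': 40, 'c': 23, 'z': 45}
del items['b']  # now {'e': 2, 'f': 1, 'c': 23, 'z': 45}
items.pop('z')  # 45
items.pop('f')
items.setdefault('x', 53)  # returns 53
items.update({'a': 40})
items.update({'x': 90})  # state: {'e': 2, 'c': 23, 'x': 90, 'a': 40}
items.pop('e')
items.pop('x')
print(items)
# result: {'c': 23, 'a': 40}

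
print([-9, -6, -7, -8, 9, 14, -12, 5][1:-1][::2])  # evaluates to [-6, -8, 14]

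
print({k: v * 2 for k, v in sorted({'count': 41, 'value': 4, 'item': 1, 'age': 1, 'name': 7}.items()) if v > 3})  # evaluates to {'count': 82, 'name': 14, 'value': 8}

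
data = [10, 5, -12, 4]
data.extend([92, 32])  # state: [10, 5, -12, 4, 92, 32]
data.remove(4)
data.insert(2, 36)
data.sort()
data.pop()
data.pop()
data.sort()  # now [-12, 5, 10, 32]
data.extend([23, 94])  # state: [-12, 5, 10, 32, 23, 94]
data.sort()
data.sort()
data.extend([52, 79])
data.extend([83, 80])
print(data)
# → [-12, 5, 10, 23, 32, 94, 52, 79, 83, 80]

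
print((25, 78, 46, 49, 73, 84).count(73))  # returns 1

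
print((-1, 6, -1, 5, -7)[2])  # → -1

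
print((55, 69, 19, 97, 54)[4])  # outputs 54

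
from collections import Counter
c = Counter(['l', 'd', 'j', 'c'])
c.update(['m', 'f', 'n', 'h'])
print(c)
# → Counter({'l': 1, 'd': 1, 'j': 1, 'c': 1, 'm': 1, 'f': 1, 'n': 1, 'h': 1})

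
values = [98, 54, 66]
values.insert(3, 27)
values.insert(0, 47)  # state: [47, 98, 54, 66, 27]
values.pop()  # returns 27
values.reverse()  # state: [66, 54, 98, 47]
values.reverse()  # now [47, 98, 54, 66]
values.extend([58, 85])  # [47, 98, 54, 66, 58, 85]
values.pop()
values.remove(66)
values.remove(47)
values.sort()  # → [54, 58, 98]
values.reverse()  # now [98, 58, 54]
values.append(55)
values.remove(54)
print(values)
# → [98, 58, 55]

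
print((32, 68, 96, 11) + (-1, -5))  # (32, 68, 96, 11, -1, -5)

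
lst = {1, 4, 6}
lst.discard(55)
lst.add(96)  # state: {1, 4, 6, 96}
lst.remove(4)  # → {1, 6, 96}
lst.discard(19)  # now {1, 6, 96}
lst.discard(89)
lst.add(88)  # {1, 6, 88, 96}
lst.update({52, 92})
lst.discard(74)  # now {1, 6, 52, 88, 92, 96}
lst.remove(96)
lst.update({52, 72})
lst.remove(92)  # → {1, 6, 52, 72, 88}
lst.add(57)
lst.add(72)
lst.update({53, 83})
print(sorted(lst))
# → [1, 6, 52, 53, 57, 72, 83, 88]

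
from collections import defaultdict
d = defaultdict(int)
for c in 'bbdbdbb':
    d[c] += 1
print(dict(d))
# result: {'b': 5, 'd': 2}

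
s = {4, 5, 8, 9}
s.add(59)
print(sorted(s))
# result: [4, 5, 8, 9, 59]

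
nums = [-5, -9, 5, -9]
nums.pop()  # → -9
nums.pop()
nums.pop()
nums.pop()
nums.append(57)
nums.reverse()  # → [57]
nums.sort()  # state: [57]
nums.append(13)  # [57, 13]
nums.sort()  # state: [13, 57]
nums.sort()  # [13, 57]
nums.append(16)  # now [13, 57, 16]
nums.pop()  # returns 16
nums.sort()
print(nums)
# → [13, 57]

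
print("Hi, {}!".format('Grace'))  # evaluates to Hi, Grace!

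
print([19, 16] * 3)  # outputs [19, 16, 19, 16, 19, 16]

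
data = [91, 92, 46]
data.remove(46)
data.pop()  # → 92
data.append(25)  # [91, 25]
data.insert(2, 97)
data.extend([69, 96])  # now [91, 25, 97, 69, 96]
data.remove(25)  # [91, 97, 69, 96]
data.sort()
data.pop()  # 97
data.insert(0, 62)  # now [62, 69, 91, 96]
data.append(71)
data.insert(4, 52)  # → [62, 69, 91, 96, 52, 71]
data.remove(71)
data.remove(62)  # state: [69, 91, 96, 52]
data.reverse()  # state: [52, 96, 91, 69]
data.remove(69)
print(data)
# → [52, 96, 91]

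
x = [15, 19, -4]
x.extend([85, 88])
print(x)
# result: [15, 19, -4, 85, 88]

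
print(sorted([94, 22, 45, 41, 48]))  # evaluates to [22, 41, 45, 48, 94]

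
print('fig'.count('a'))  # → 0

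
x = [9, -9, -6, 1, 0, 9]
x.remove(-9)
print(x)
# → [9, -6, 1, 0, 9]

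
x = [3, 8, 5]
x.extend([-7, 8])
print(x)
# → [3, 8, 5, -7, 8]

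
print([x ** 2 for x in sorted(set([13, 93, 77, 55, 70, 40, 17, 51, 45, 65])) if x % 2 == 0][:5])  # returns [1600, 4900]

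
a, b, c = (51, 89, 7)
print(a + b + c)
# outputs 147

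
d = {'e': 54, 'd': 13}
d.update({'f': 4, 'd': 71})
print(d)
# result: {'e': 54, 'd': 71, 'f': 4}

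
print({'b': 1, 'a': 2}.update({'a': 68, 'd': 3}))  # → None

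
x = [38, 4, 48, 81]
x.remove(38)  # [4, 48, 81]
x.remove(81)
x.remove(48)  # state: [4]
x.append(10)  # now [4, 10]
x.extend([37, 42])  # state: [4, 10, 37, 42]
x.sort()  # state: [4, 10, 37, 42]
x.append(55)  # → [4, 10, 37, 42, 55]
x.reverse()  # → [55, 42, 37, 10, 4]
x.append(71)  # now [55, 42, 37, 10, 4, 71]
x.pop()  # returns 71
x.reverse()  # [4, 10, 37, 42, 55]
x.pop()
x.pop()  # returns 42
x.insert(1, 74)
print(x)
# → [4, 74, 10, 37]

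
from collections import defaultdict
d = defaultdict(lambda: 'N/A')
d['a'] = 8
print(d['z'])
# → N/A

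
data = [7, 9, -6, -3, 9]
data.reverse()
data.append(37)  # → [9, -3, -6, 9, 7, 37]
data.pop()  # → 37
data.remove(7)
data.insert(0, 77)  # [77, 9, -3, -6, 9]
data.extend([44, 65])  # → [77, 9, -3, -6, 9, 44, 65]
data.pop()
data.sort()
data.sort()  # [-6, -3, 9, 9, 44, 77]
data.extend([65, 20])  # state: [-6, -3, 9, 9, 44, 77, 65, 20]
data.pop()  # 20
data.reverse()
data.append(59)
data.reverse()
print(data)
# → [59, -6, -3, 9, 9, 44, 77, 65]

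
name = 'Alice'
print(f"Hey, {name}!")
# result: Hey, Alice!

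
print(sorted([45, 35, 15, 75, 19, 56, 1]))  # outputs [1, 15, 19, 35, 45, 56, 75]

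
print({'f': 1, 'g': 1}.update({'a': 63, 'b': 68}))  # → None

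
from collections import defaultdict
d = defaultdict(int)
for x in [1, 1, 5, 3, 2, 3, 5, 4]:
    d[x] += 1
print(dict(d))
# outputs {1: 2, 5: 2, 3: 2, 2: 1, 4: 1}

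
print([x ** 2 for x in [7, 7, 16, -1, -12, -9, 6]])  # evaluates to [49, 49, 256, 1, 144, 81, 36]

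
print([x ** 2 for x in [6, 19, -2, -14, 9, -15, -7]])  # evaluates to [36, 361, 4, 196, 81, 225, 49]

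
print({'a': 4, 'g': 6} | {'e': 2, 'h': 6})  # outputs {'a': 4, 'g': 6, 'e': 2, 'h': 6}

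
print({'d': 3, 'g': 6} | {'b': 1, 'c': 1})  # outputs {'d': 3, 'g': 6, 'b': 1, 'c': 1}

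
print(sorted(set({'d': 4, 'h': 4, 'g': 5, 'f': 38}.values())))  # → [4, 5, 38]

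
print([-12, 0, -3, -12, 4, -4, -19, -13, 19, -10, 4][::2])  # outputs [-12, -3, 4, -19, 19, 4]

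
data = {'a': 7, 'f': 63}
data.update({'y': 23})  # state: {'a': 7, 'f': 63, 'y': 23}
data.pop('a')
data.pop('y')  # 23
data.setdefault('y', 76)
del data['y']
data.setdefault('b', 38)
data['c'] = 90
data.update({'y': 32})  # {'f': 63, 'b': 38, 'c': 90, 'y': 32}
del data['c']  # {'f': 63, 'b': 38, 'y': 32}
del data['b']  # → {'f': 63, 'y': 32}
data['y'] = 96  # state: {'f': 63, 'y': 96}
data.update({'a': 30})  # {'f': 63, 'y': 96, 'a': 30}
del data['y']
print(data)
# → {'f': 63, 'a': 30}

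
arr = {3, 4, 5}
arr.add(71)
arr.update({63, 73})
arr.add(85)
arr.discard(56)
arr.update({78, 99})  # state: {3, 4, 5, 63, 71, 73, 78, 85, 99}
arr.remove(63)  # {3, 4, 5, 71, 73, 78, 85, 99}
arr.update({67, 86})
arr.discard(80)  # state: {3, 4, 5, 67, 71, 73, 78, 85, 86, 99}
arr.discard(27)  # {3, 4, 5, 67, 71, 73, 78, 85, 86, 99}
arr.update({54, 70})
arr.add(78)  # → {3, 4, 5, 54, 67, 70, 71, 73, 78, 85, 86, 99}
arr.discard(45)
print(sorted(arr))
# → [3, 4, 5, 54, 67, 70, 71, 73, 78, 85, 86, 99]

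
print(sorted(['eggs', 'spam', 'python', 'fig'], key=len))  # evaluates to ['fig', 'eggs', 'spam', 'python']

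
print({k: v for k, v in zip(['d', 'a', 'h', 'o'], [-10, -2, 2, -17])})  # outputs {'d': -10, 'a': -2, 'h': 2, 'o': -17}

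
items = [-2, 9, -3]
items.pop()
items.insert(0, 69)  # [69, -2, 9]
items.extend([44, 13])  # [69, -2, 9, 44, 13]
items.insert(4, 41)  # [69, -2, 9, 44, 41, 13]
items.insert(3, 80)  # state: [69, -2, 9, 80, 44, 41, 13]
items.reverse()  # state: [13, 41, 44, 80, 9, -2, 69]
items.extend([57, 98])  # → [13, 41, 44, 80, 9, -2, 69, 57, 98]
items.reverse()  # [98, 57, 69, -2, 9, 80, 44, 41, 13]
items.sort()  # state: [-2, 9, 13, 41, 44, 57, 69, 80, 98]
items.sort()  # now [-2, 9, 13, 41, 44, 57, 69, 80, 98]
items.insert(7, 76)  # [-2, 9, 13, 41, 44, 57, 69, 76, 80, 98]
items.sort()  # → [-2, 9, 13, 41, 44, 57, 69, 76, 80, 98]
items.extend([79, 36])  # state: [-2, 9, 13, 41, 44, 57, 69, 76, 80, 98, 79, 36]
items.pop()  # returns 36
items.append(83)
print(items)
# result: [-2, 9, 13, 41, 44, 57, 69, 76, 80, 98, 79, 83]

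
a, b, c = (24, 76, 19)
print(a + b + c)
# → 119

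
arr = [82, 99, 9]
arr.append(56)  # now [82, 99, 9, 56]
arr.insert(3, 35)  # [82, 99, 9, 35, 56]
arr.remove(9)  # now [82, 99, 35, 56]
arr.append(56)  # [82, 99, 35, 56, 56]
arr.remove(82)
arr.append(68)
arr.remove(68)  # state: [99, 35, 56, 56]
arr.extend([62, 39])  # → [99, 35, 56, 56, 62, 39]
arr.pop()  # 39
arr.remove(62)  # [99, 35, 56, 56]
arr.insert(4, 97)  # [99, 35, 56, 56, 97]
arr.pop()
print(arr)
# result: [99, 35, 56, 56]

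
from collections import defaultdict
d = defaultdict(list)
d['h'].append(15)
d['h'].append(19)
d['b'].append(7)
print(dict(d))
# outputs {'h': [15, 19], 'b': [7]}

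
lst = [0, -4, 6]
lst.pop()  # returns 6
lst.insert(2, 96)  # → [0, -4, 96]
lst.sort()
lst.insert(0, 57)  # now [57, -4, 0, 96]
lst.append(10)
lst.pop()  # 10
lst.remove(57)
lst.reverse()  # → [96, 0, -4]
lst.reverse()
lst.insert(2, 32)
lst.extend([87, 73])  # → [-4, 0, 32, 96, 87, 73]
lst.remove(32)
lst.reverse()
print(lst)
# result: [73, 87, 96, 0, -4]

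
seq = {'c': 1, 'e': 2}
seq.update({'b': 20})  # {'c': 1, 'e': 2, 'b': 20}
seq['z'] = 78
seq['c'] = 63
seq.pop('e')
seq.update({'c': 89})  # {'c': 89, 'b': 20, 'z': 78}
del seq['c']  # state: {'b': 20, 'z': 78}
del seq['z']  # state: {'b': 20}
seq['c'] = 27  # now {'b': 20, 'c': 27}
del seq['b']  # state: {'c': 27}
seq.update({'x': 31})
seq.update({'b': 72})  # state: {'c': 27, 'x': 31, 'b': 72}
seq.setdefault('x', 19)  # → 31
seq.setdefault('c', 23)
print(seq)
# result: {'c': 27, 'x': 31, 'b': 72}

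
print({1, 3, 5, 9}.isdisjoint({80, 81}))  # True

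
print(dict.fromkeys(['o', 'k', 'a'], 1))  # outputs {'o': 1, 'k': 1, 'a': 1}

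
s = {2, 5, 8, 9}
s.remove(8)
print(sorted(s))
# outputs [2, 5, 9]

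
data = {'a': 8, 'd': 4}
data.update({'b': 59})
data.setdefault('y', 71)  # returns 71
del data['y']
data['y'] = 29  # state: {'a': 8, 'd': 4, 'b': 59, 'y': 29}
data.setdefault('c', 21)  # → 21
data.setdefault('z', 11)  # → 11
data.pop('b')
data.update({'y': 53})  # {'a': 8, 'd': 4, 'y': 53, 'c': 21, 'z': 11}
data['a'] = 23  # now {'a': 23, 'd': 4, 'y': 53, 'c': 21, 'z': 11}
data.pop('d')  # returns 4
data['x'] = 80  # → {'a': 23, 'y': 53, 'c': 21, 'z': 11, 'x': 80}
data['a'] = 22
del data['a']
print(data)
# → {'y': 53, 'c': 21, 'z': 11, 'x': 80}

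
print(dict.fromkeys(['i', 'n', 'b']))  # {'i': None, 'n': None, 'b': None}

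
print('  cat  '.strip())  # cat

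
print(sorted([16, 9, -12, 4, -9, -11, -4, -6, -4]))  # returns [-12, -11, -9, -6, -4, -4, 4, 9, 16]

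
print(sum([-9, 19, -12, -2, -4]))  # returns -8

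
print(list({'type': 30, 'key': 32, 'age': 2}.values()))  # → [30, 32, 2]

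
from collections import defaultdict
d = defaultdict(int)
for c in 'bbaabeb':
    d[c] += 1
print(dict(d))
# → {'b': 4, 'a': 2, 'e': 1}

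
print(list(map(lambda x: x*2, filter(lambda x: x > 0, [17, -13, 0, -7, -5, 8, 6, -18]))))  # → [34, 16, 12]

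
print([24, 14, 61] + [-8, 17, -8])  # [24, 14, 61, -8, 17, -8]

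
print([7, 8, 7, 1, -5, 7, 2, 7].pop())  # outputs 7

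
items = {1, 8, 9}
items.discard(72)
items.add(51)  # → {1, 8, 9, 51}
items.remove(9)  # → {1, 8, 51}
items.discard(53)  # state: {1, 8, 51}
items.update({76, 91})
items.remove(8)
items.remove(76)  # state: {1, 51, 91}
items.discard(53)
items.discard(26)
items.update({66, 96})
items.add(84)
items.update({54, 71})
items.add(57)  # {1, 51, 54, 57, 66, 71, 84, 91, 96}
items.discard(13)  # {1, 51, 54, 57, 66, 71, 84, 91, 96}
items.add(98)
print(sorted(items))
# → [1, 51, 54, 57, 66, 71, 84, 91, 96, 98]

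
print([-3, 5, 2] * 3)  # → [-3, 5, 2, -3, 5, 2, -3, 5, 2]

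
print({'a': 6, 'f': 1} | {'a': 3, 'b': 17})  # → {'a': 3, 'f': 1, 'b': 17}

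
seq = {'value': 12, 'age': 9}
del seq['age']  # {'value': 12}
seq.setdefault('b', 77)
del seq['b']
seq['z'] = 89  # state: {'value': 12, 'z': 89}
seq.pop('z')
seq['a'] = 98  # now {'value': 12, 'a': 98}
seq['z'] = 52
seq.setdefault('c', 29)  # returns 29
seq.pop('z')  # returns 52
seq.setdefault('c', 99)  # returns 29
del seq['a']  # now {'value': 12, 'c': 29}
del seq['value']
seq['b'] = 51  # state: {'c': 29, 'b': 51}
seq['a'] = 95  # {'c': 29, 'b': 51, 'a': 95}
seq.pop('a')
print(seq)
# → {'c': 29, 'b': 51}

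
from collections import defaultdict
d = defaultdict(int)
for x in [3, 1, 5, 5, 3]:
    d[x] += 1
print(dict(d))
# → {3: 2, 1: 1, 5: 2}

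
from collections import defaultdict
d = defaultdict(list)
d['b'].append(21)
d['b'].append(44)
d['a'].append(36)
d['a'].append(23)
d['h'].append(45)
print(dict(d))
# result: {'b': [21, 44], 'a': [36, 23], 'h': [45]}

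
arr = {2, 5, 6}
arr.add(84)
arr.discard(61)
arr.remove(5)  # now {2, 6, 84}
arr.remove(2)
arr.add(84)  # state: {6, 84}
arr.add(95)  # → {6, 84, 95}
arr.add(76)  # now {6, 76, 84, 95}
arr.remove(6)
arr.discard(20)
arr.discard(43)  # {76, 84, 95}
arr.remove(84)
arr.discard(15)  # {76, 95}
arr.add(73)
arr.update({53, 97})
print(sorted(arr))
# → [53, 73, 76, 95, 97]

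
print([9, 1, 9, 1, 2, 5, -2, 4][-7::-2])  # [1]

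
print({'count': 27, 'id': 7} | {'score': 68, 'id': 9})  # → {'count': 27, 'id': 9, 'score': 68}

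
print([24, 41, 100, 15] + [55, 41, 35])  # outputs [24, 41, 100, 15, 55, 41, 35]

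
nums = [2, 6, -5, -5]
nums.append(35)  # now [2, 6, -5, -5, 35]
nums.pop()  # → 35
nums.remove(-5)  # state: [2, 6, -5]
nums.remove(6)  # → [2, -5]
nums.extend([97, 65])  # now [2, -5, 97, 65]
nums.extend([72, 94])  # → [2, -5, 97, 65, 72, 94]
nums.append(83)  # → [2, -5, 97, 65, 72, 94, 83]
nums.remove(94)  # [2, -5, 97, 65, 72, 83]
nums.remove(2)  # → [-5, 97, 65, 72, 83]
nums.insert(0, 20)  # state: [20, -5, 97, 65, 72, 83]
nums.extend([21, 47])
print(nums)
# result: [20, -5, 97, 65, 72, 83, 21, 47]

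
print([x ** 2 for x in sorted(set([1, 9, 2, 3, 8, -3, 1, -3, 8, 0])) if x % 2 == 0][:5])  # [0, 4, 64]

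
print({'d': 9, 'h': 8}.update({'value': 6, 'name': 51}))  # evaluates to None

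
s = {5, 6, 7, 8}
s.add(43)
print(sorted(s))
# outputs [5, 6, 7, 8, 43]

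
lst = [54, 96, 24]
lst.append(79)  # [54, 96, 24, 79]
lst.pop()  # 79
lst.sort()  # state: [24, 54, 96]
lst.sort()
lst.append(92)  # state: [24, 54, 96, 92]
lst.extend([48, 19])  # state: [24, 54, 96, 92, 48, 19]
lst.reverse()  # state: [19, 48, 92, 96, 54, 24]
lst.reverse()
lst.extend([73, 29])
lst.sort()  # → [19, 24, 29, 48, 54, 73, 92, 96]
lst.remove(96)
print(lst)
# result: [19, 24, 29, 48, 54, 73, 92]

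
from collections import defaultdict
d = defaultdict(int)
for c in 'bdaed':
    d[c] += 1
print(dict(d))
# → {'b': 1, 'd': 2, 'a': 1, 'e': 1}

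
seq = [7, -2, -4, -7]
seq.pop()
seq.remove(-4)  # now [7, -2]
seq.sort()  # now [-2, 7]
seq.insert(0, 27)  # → [27, -2, 7]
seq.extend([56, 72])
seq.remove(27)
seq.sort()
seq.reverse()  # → [72, 56, 7, -2]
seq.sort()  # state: [-2, 7, 56, 72]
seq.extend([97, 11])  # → [-2, 7, 56, 72, 97, 11]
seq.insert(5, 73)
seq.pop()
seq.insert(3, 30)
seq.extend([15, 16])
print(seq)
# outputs [-2, 7, 56, 30, 72, 97, 73, 15, 16]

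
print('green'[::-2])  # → neg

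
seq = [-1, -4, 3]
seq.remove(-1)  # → [-4, 3]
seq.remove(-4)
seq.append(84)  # [3, 84]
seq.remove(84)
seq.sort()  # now [3]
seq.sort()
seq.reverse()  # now [3]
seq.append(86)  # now [3, 86]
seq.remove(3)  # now [86]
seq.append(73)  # [86, 73]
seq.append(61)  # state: [86, 73, 61]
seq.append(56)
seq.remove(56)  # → [86, 73, 61]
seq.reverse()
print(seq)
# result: [61, 73, 86]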